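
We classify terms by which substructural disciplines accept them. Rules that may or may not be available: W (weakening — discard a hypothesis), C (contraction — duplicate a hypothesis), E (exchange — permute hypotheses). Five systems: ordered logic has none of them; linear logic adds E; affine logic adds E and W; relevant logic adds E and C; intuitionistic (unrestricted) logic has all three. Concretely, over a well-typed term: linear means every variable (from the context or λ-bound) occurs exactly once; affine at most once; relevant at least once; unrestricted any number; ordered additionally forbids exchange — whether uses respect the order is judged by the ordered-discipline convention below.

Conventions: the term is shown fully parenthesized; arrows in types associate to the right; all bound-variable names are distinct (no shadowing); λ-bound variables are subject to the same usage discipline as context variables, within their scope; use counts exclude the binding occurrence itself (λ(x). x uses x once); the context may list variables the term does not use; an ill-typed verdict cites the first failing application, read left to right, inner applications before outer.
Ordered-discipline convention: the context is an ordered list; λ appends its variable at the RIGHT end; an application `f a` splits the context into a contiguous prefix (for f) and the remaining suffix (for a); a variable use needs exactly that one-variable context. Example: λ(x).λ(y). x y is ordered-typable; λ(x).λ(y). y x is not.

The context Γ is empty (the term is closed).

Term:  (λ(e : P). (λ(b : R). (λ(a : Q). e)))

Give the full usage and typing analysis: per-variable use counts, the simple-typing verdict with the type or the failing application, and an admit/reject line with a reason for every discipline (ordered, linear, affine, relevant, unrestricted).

use counts: e (λ-bound): 1; b (λ-bound): 0; a (λ-bound): 0
uses in reading order: e
typing: ✓ — P → R → Q → P
ordered ✗ (needs weakening: b, a unused)
linear ✗ (needs weakening: b, a unused)
affine ✓ (none of e, b, a used more than once)
relevant ✗ (needs weakening: b, a unused)
unrestricted ✓ (well-typed at P → R → Q → P; no restrictions here)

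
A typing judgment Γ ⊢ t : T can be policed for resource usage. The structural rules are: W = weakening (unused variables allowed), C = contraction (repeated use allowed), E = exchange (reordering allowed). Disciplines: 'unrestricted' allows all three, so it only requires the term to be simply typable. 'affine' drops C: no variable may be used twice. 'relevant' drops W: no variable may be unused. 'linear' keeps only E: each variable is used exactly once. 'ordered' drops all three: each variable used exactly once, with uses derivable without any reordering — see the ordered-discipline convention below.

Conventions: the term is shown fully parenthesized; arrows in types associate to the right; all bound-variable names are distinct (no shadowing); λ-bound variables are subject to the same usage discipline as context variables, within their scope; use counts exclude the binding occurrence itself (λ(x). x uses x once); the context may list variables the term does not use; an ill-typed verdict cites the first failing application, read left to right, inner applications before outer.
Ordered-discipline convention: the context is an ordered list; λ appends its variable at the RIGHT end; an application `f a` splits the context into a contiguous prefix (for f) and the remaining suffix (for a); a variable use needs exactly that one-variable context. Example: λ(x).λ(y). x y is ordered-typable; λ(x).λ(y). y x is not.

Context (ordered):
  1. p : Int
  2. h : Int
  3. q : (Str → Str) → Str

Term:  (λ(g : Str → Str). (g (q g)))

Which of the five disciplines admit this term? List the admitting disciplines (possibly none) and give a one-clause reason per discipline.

admitted in: unrestricted
variable uses: p: 0; h: 0; q: 1; g (bound): 2
left-to-right use order: g, q, g
typing: ✓ — (Str → Str) → Str
ordered ✗ (uses contraction: g ×2; p, h never used (weakening))
linear ✗ (uses contraction: g ×2; p, h never used (weakening))
affine ✗ (uses contraction: g ×2)
relevant ✗ (p, h never used (weakening))
unrestricted ✓ (well-typed at (Str → Str) → Str; no restrictions here)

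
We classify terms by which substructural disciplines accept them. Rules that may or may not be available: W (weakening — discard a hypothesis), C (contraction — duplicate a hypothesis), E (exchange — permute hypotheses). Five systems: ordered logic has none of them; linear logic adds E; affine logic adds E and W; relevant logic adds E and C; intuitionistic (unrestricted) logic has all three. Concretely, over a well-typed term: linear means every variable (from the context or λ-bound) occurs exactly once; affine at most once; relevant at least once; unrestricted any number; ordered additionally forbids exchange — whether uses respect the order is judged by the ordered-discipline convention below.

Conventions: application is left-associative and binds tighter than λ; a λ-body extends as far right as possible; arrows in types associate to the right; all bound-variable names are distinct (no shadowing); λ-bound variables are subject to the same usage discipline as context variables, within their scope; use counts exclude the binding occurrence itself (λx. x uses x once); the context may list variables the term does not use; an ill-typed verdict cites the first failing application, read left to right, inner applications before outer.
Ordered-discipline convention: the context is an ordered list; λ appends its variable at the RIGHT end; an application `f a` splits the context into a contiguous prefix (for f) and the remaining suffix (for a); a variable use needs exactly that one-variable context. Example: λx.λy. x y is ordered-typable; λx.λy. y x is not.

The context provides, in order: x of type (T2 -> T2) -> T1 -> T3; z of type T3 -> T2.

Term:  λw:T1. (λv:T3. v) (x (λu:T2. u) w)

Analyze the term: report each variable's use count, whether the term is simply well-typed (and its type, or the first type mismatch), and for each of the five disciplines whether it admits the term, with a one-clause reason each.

usage: x ×1, z ×0, w [bound] ×1, v [bound] ×1, u [bound] ×1
uses in reading order: v, x, u, w
typing: well-typed — term : T1 -> T3
ordered ✗ (needs weakening: z unused)
linear ✗ (needs weakening: z unused)
affine ✓ (x, z, w, v, u: no repeats, contraction unneeded)
relevant ✗ (needs weakening: z unused)
unrestricted ✓ (simply typable at T1 -> T3; W, C, E all held)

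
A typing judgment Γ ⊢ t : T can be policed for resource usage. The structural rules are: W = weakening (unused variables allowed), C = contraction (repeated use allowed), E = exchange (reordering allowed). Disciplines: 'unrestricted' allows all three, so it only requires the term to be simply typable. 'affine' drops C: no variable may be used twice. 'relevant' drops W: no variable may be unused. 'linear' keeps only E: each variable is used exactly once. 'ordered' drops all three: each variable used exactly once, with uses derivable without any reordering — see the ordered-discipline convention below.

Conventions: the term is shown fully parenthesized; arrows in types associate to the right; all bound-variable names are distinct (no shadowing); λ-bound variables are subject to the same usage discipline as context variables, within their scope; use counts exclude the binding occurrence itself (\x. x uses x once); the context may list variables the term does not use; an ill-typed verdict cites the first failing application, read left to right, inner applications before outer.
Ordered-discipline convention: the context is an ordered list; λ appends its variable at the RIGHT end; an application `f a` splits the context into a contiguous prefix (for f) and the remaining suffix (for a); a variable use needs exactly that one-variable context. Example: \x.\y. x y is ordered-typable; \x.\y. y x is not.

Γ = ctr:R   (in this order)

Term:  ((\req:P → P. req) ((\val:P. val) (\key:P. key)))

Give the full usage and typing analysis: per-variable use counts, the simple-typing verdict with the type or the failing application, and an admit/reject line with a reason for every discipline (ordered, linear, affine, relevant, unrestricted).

variable uses: ctr ×0, req [bound] ×1, val [bound] ×1, key [bound] ×1
use order (left to right): req, val, key
typing: ill-typed: a function awaiting P gets P → P
ordered ✗ (the type mismatch rejects it)
linear ✗ (not simply typable)
affine ✗ (fails simple typing)
relevant ✗ (a type mismatch blocks all five)
unrestricted ✗ (the type mismatch rejects it)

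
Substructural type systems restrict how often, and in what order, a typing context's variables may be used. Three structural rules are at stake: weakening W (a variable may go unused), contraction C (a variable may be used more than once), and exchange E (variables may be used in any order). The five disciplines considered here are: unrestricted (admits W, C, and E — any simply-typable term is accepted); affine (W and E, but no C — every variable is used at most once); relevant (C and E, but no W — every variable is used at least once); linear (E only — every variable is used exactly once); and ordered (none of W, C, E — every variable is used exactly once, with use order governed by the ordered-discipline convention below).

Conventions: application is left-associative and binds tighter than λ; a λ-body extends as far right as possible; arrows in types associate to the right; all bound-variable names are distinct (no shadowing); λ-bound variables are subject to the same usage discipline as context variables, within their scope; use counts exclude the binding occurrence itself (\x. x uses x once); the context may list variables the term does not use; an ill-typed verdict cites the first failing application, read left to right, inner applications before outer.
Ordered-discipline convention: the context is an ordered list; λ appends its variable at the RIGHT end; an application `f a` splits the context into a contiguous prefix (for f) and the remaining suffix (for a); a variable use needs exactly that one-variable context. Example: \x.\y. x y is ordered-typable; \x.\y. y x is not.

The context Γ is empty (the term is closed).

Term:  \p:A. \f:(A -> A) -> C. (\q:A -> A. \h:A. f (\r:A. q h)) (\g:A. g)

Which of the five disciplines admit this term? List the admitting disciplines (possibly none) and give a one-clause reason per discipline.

admitting disciplines: affine, unrestricted
variable uses: p [bound]: 0×; f [bound]: 1×; q [bound]: 1×; h [bound]: 1×; r [bound]: 0×; g [bound]: 1×
left-to-right use order: f, q, h, g
typing: the term checks, with type A -> ((A -> A) -> C) -> A -> C
ordered: ✗, needs weakening: p, r unused
linear: ✗, needs weakening: p, r unused
affine: ✓, no duplicate uses among p, f, q, h, r, g
relevant: ✗, needs weakening: p, r unused
unrestricted: ✓, well-typed at A -> ((A -> A) -> C) -> A -> C; no restrictions here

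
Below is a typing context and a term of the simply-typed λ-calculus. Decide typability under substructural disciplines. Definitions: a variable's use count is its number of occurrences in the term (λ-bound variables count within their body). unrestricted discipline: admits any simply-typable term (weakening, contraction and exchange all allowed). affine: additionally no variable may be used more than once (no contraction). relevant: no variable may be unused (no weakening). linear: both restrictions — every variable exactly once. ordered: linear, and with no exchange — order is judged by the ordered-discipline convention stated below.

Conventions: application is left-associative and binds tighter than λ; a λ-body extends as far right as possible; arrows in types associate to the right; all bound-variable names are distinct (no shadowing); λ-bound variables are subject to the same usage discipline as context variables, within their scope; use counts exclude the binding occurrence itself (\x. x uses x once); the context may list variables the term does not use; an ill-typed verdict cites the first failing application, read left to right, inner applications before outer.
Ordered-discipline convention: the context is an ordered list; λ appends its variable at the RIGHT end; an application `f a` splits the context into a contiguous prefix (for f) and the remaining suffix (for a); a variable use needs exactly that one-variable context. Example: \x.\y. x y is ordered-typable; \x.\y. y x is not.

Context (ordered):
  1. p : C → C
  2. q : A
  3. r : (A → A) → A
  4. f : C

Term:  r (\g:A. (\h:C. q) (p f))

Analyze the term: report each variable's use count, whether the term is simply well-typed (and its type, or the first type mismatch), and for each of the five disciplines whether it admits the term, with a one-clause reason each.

usage: p ×1; q ×1; r ×1; f ×1; g [bound] ×0; h [bound] ×0
use order (left to right): r, q, p, f
typing: ✓ — A
ordered ✗ (g, h left unused)
linear ✗ (g, h left unused)
affine ✓ (at most one use each (p, q, r, f, g, h))
relevant ✗ (g, h left unused)
unrestricted ✓ (simply typable at A; W, C, E all held)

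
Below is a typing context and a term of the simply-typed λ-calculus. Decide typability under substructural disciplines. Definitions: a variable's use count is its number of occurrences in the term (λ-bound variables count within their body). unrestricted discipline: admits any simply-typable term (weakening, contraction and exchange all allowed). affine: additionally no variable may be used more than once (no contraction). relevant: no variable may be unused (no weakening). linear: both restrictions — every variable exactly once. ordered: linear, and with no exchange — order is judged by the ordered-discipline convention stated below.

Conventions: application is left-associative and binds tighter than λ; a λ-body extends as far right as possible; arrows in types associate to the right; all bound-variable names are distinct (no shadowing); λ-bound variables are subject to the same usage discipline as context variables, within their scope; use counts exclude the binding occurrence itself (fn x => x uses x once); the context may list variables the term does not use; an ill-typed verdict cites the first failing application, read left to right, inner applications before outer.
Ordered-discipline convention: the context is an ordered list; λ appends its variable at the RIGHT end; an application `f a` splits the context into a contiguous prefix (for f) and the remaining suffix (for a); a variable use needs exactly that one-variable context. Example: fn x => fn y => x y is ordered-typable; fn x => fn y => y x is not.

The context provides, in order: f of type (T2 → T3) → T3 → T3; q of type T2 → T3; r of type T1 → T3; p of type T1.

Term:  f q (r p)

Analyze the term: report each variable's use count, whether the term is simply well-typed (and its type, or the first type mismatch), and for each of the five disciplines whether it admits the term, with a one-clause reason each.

usage: f=1; q=1; r=1; p=1
use order (left to right): f, q, r, p
typing: ✓ — T3
ordered: ✓, single-use (f, q, r, p), ordered derivation ok
linear: ✓, each of f, q, r, p used exactly once
affine: ✓, f, q, r, p: no repeats, contraction unneeded
relevant: ✓, none of f, q, r, p goes unused
unrestricted: ✓, well-typed at T3; no restrictions here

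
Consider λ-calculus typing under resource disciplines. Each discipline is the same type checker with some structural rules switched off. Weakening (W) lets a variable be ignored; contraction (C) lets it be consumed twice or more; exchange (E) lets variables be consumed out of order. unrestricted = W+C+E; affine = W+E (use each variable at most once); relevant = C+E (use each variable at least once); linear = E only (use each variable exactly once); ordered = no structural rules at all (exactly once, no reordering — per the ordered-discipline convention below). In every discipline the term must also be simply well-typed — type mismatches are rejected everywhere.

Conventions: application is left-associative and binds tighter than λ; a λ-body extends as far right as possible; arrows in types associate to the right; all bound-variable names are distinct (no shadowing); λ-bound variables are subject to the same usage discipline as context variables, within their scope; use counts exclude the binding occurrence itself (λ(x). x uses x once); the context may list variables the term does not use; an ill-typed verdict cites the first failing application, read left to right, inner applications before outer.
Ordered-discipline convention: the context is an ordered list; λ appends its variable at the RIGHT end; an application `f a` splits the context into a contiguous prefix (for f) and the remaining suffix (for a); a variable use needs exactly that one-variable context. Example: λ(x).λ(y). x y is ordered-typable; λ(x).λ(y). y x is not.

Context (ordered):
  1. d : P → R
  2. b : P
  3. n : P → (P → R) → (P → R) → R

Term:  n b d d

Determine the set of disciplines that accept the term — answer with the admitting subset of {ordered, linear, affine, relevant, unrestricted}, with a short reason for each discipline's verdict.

admitted by: relevant, unrestricted
variable uses: d: 2×, b: 1×, n: 1×
order of uses: n, b, d, d
typing: ✓ — R
ordered ✗ (uses contraction: d ×2)
linear ✗ (uses contraction: d ×2)
affine ✗ (uses contraction: d ×2)
relevant ✓ (d, b, n: all used, weakening unneeded)
unrestricted ✓ (typability at R is all that's needed)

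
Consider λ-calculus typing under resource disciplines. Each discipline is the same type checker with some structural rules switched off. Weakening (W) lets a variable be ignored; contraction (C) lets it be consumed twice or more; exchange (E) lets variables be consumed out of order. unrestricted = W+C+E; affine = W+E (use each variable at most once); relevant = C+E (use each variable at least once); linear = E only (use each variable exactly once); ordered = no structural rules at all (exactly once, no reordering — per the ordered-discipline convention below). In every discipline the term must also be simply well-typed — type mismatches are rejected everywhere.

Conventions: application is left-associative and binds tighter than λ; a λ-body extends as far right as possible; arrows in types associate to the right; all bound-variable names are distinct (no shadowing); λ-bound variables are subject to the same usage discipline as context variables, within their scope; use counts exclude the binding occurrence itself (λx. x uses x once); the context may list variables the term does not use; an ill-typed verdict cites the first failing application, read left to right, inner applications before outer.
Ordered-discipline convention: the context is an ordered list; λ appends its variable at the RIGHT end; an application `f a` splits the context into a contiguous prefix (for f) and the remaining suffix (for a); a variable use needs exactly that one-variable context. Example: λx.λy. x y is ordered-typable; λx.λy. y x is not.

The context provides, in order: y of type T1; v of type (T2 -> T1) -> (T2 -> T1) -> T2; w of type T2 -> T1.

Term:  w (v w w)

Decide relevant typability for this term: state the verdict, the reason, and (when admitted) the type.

no — y left unused
variable uses: y ×0; v ×1; w ×3
left-to-right use order: w, v, w, w
typing: ✓ — T1
per-discipline verdicts: ordered ✗; linear ✗; affine ✗; relevant ✗; unrestricted ✓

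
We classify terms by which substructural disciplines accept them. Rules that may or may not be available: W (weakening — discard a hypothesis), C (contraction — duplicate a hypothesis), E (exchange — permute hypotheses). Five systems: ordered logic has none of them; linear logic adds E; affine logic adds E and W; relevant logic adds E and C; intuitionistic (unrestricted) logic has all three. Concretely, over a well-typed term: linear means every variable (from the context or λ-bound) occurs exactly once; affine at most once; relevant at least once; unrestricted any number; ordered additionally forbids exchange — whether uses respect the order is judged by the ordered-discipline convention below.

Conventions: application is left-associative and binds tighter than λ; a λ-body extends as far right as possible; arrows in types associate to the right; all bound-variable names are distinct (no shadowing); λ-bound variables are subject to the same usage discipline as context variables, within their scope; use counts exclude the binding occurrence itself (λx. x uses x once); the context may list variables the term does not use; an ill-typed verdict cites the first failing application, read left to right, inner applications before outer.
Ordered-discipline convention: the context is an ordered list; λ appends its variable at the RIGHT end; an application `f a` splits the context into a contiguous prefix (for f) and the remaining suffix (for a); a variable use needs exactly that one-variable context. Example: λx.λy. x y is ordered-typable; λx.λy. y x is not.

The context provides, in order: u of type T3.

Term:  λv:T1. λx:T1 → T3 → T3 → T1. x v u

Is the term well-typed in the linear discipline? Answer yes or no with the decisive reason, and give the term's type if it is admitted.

yes — u, v, x: one use apiece; term : T1 → (T1 → T3 → T3 → T1) → T3 → T1
use counts: u: 1, v (λ-bound): 1, x (λ-bound): 1
uses in reading order: x, v, u
typing: well-typed at T1 → (T1 → T3 → T3 → T1) → T3 → T1
all disciplines: ordered ✗, linear ✓, affine ✓, relevant ✓, unrestricted ✓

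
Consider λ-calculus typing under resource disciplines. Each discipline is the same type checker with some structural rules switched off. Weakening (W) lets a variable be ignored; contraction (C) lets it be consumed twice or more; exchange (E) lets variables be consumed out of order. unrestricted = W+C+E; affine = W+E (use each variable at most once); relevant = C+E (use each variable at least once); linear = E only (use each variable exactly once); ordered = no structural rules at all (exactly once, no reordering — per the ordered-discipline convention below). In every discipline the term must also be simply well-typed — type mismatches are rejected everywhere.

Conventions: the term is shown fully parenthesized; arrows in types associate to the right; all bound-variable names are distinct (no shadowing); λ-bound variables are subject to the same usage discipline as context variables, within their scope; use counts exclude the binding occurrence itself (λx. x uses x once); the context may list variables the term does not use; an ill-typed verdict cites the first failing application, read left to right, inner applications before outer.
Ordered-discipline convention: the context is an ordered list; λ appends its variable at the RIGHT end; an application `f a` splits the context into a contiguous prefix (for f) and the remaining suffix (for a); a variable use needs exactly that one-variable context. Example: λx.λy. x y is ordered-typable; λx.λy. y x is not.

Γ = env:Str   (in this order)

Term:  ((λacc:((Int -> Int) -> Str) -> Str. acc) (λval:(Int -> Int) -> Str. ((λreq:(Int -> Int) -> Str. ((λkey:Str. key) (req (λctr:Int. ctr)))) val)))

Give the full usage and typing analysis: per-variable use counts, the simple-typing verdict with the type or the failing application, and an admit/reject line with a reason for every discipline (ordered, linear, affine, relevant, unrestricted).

use counts: env: 0×, acc [bound]: 1×, val [bound]: 1×, req [bound]: 1×, key [bound]: 1×, ctr [bound]: 1×
order of uses: acc, key, req, ctr, val
typing: ✓ — ((Int -> Int) -> Str) -> Str
ordered: ✗, env never used (weakening)
linear: ✗, env never used (weakening)
affine: ✓, env, acc, val, req, key, ctr: no repeats, contraction unneeded
relevant: ✗, env never used (weakening)
unrestricted: ✓, well-typed at ((Int -> Int) -> Str) -> Str; no restrictions here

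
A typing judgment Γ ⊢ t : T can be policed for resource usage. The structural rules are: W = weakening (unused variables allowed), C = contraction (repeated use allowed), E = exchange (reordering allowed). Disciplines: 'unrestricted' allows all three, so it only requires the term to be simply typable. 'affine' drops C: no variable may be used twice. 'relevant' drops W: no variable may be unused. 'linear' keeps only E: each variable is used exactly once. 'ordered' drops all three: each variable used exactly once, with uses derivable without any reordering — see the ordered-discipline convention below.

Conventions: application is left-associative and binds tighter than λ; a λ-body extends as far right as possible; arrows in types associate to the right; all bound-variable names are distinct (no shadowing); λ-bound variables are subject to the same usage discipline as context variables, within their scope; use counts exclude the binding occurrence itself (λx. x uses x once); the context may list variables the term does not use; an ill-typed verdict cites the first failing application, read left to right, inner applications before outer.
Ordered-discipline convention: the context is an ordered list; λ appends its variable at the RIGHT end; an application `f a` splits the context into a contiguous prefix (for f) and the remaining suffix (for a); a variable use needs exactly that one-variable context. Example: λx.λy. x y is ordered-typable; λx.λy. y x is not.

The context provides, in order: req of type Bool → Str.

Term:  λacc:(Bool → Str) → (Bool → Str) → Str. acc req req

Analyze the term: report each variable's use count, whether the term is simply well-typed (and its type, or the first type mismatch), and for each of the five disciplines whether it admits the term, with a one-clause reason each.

counts: req: 2, acc [bound]: 1
use order (left to right): acc, req, req
typing: well-typed — term : ((Bool → Str) → (Bool → Str) → Str) → Str
ordered: ✗ — needs contraction — req ×2
linear: ✗ — needs contraction — req ×2
affine: ✗ — needs contraction — req ×2
relevant: ✓ — at least one use each (req, acc)
unrestricted: ✓ — well-typed at ((Bool → Str) → (Bool → Str) → Str) → Str; no restrictions here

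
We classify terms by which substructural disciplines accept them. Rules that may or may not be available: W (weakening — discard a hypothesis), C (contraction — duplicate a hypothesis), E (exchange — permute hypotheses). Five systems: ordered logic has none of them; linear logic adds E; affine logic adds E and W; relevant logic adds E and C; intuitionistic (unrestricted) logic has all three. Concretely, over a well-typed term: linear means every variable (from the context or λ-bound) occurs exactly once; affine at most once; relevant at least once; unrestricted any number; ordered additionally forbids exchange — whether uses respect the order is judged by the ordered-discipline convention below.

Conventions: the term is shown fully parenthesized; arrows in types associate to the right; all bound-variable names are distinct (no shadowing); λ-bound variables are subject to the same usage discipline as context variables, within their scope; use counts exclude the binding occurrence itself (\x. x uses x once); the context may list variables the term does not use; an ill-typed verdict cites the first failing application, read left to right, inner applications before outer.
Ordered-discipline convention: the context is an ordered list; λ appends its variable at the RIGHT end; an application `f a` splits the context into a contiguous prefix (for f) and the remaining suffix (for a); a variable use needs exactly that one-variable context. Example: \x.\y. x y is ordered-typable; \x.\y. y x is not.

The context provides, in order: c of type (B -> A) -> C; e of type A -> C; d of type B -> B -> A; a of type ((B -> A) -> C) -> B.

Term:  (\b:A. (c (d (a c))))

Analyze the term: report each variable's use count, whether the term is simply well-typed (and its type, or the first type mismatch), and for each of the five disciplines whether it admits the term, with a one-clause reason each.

counts: c=2, e=0, d=1, a=1, b (λ-bound)=0
left-to-right use order: c, d, a, c
typing: the term checks, with type A -> C
ordered: ✗ — c ×2 used more than once (contraction); e, b never used (weakening)
linear: ✗ — c ×2 used more than once (contraction); e, b never used (weakening)
affine: ✗ — c ×2 used more than once (contraction)
relevant: ✗ — e, b never used (weakening)
unrestricted: ✓ — well-typed at A -> C; no restrictions here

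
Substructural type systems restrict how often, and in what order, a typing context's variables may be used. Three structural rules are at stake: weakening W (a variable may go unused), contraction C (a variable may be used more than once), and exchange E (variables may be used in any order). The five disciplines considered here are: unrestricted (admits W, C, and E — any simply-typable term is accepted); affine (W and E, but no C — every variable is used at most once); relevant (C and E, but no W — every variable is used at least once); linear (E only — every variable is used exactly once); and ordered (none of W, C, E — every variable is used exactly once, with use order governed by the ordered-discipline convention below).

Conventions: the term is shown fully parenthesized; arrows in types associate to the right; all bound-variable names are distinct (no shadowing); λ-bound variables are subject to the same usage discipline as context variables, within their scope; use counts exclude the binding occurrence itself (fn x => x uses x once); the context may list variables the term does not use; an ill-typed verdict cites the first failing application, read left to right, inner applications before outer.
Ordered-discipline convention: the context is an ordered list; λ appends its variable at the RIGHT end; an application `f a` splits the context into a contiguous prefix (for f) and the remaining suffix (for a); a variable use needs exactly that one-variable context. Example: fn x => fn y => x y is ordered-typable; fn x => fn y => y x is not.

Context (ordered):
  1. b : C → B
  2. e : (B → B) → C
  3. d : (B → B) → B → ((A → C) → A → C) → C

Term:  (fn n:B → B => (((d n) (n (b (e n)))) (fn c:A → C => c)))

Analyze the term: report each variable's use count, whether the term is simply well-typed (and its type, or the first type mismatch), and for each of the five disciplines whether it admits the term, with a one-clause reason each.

use counts: b=1; e=1; d=1; n [bound]=3; c [bound]=1
order of uses: d, n, n, b, e, n, c
typing: ✓ — (B → B) → C
ordered ✗ (needs contraction — n ×3)
linear ✗ (needs contraction — n ×3)
affine ✗ (needs contraction — n ×3)
relevant ✓ (b, e, d, n, c: all used, weakening unneeded)
unrestricted ✓ (well-typed at (B → B) → C; no restrictions here)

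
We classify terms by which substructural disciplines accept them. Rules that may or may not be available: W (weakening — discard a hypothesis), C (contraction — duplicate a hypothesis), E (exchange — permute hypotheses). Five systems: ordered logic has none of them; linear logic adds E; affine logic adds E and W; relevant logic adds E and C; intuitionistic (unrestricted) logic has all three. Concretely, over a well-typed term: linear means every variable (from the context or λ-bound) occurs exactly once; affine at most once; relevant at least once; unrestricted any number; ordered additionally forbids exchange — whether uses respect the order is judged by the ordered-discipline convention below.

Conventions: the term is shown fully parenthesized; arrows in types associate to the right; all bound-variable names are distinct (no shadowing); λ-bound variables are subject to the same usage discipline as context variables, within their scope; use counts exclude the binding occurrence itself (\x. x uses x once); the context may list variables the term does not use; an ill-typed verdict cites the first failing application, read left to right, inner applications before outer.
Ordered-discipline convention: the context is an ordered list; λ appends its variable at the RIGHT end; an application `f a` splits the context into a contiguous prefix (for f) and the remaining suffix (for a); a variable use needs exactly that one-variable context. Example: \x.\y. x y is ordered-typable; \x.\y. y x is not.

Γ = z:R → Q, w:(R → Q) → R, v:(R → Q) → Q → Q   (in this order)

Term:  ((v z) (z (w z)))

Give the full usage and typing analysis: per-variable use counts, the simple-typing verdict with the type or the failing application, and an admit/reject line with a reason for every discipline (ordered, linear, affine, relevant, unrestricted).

variable uses: z: 3×, w: 1×, v: 1×
uses in reading order: v, z, z, w, z
typing: well-typed at Q
ordered: ✗ — needs contraction — z ×3
linear: ✗ — needs contraction — z ×3
affine: ✗ — needs contraction — z ×3
relevant: ✓ — at least one use each (z, w, v)
unrestricted: ✓ — typability at Q is all that's needed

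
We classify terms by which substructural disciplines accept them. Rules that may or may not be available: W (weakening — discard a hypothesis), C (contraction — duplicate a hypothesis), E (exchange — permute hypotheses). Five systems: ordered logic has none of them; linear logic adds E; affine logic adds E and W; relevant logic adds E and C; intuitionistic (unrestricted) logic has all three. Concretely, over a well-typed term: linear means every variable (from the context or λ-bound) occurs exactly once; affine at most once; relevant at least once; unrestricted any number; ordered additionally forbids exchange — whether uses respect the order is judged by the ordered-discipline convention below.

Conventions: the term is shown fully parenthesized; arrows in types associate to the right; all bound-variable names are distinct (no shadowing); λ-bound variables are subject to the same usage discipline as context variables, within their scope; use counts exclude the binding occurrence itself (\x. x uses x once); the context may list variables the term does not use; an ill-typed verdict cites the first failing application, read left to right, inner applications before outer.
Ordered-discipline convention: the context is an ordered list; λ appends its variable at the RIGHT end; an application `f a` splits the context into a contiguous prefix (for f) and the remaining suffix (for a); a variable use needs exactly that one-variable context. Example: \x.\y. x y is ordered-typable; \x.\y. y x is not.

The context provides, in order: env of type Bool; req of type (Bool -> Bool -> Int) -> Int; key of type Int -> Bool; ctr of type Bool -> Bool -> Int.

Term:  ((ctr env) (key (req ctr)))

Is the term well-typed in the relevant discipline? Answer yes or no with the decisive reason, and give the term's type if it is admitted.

yes — env, req, key, ctr: all used, weakening unneeded; term : Int
usage: env=1, req=1, key=1, ctr=2
order of uses: ctr, env, key, req, ctr
typing: well-typed — term : Int
summary: ordered ✗ | linear ✗ | affine ✗ | relevant ✓ | unrestricted ✓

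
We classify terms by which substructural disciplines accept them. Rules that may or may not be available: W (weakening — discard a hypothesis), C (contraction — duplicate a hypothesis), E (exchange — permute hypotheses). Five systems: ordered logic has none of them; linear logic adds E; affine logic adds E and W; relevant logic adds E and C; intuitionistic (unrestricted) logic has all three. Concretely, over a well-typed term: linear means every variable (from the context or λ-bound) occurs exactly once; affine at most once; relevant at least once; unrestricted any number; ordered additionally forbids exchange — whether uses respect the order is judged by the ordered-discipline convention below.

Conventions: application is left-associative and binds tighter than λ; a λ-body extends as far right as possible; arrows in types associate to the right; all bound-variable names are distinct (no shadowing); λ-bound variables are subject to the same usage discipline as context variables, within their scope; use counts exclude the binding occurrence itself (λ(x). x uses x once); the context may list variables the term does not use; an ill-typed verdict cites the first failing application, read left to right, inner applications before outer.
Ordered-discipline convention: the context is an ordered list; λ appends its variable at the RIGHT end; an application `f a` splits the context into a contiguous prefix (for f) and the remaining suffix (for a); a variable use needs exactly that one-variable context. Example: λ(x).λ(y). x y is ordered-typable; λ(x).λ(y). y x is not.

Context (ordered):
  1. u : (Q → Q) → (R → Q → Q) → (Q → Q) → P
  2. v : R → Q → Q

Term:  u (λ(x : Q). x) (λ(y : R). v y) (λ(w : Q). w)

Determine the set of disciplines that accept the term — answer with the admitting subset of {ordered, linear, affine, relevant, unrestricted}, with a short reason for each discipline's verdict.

admitted by: ordered, linear, affine, relevant, unrestricted
use counts: u: 1×; v: 1×; x (λ-bound): 1×; y (λ-bound): 1×; w (λ-bound): 1×
order of uses: u, x, v, y, w
typing: ✓ — P
ordered: ✓ — one use each (u, v, x, y, w); ordered split holds
linear: ✓ — u, v, x, y, w: one use apiece
affine: ✓ — none of u, v, x, y, w used more than once
relevant: ✓ — every one of u, v, x, y, w appears
unrestricted: ✓ — well-typed at P; no restrictions here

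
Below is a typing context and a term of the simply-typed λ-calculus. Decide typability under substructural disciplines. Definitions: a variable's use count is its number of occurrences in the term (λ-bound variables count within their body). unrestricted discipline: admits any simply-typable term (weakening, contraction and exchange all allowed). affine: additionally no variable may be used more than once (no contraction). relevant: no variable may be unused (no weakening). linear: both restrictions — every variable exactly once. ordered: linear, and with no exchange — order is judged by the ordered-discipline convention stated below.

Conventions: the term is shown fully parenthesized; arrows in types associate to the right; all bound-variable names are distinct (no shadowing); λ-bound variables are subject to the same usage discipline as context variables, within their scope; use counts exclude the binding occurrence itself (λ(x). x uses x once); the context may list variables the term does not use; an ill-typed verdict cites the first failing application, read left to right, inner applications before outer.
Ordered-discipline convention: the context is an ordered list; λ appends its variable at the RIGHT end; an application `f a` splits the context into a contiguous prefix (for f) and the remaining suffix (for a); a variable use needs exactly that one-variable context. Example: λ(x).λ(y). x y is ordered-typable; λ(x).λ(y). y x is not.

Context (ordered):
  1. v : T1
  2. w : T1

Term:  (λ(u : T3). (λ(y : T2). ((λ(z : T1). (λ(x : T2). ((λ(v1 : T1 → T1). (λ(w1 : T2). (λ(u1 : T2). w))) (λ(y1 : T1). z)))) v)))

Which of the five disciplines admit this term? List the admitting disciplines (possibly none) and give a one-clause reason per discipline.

admitting disciplines: affine, unrestricted
variable uses: v: 1×, w: 1×, u (bound): 0×, y (bound): 0×, z (bound): 1×, x (bound): 0×, v1 (bound): 0×, w1 (bound): 0×, u1 (bound): 0×, y1 (bound): 0×
use order (left to right): w, z, v
typing: well-typed — term : T3 → T2 → T2 → T2 → T2 → T1
ordered: ✗, needs weakening: u, y, x, v1, w1, u1, y1 unused
linear: ✗, needs weakening: u, y, x, v1, w1, u1, y1 unused
affine: ✓, at most one use each (v, w, u, y, z, x, v1, w1, u1, y1)
relevant: ✗, needs weakening: u, y, x, v1, w1, u1, y1 unused
unrestricted: ✓, well-typed at T3 → T2 → T2 → T2 → T2 → T1; no restrictions here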